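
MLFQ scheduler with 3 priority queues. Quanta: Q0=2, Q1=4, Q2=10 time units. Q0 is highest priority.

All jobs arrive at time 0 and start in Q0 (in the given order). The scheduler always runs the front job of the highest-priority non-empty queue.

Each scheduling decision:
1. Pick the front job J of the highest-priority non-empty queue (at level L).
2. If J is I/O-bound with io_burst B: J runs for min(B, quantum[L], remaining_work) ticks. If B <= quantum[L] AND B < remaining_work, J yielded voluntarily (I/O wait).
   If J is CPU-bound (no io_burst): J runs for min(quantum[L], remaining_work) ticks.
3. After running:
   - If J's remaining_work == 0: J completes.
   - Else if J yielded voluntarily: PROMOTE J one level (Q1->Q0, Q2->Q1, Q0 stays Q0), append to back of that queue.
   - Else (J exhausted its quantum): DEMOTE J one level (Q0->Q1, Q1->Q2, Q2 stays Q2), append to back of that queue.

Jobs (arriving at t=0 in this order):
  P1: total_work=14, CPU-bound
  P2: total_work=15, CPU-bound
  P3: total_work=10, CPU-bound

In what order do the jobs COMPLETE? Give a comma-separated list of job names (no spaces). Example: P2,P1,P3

Answer: P1,P2,P3

Derivation:
t=0-2: P1@Q0 runs 2, rem=12, quantum used, demote→Q1. Q0=[P2,P3] Q1=[P1] Q2=[]
t=2-4: P2@Q0 runs 2, rem=13, quantum used, demote→Q1. Q0=[P3] Q1=[P1,P2] Q2=[]
t=4-6: P3@Q0 runs 2, rem=8, quantum used, demote→Q1. Q0=[] Q1=[P1,P2,P3] Q2=[]
t=6-10: P1@Q1 runs 4, rem=8, quantum used, demote→Q2. Q0=[] Q1=[P2,P3] Q2=[P1]
t=10-14: P2@Q1 runs 4, rem=9, quantum used, demote→Q2. Q0=[] Q1=[P3] Q2=[P1,P2]
t=14-18: P3@Q1 runs 4, rem=4, quantum used, demote→Q2. Q0=[] Q1=[] Q2=[P1,P2,P3]
t=18-26: P1@Q2 runs 8, rem=0, completes. Q0=[] Q1=[] Q2=[P2,P3]
t=26-35: P2@Q2 runs 9, rem=0, completes. Q0=[] Q1=[] Q2=[P3]
t=35-39: P3@Q2 runs 4, rem=0, completes. Q0=[] Q1=[] Q2=[]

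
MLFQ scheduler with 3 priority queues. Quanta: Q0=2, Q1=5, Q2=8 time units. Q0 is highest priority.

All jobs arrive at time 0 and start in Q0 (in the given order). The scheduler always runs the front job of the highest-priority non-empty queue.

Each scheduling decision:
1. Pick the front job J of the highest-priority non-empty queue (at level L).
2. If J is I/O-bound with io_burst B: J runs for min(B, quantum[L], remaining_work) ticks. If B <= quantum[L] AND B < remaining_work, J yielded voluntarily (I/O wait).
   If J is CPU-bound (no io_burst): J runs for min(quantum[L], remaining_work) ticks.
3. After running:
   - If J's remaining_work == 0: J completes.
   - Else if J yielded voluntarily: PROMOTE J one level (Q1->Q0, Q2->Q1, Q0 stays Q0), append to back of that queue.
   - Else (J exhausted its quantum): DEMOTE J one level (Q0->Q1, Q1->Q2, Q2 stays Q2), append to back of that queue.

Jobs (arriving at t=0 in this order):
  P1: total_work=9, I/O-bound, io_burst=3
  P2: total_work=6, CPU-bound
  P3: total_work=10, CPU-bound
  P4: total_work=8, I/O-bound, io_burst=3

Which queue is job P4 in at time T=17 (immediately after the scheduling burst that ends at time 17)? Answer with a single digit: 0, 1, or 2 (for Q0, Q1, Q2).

Answer: 1

Derivation:
t=0-2: P1@Q0 runs 2, rem=7, quantum used, demote→Q1. Q0=[P2,P3,P4] Q1=[P1] Q2=[]
t=2-4: P2@Q0 runs 2, rem=4, quantum used, demote→Q1. Q0=[P3,P4] Q1=[P1,P2] Q2=[]
t=4-6: P3@Q0 runs 2, rem=8, quantum used, demote→Q1. Q0=[P4] Q1=[P1,P2,P3] Q2=[]
t=6-8: P4@Q0 runs 2, rem=6, quantum used, demote→Q1. Q0=[] Q1=[P1,P2,P3,P4] Q2=[]
t=8-11: P1@Q1 runs 3, rem=4, I/O yield, promote→Q0. Q0=[P1] Q1=[P2,P3,P4] Q2=[]
t=11-13: P1@Q0 runs 2, rem=2, quantum used, demote→Q1. Q0=[] Q1=[P2,P3,P4,P1] Q2=[]
t=13-17: P2@Q1 runs 4, rem=0, completes. Q0=[] Q1=[P3,P4,P1] Q2=[]
t=17-22: P3@Q1 runs 5, rem=3, quantum used, demote→Q2. Q0=[] Q1=[P4,P1] Q2=[P3]
t=22-25: P4@Q1 runs 3, rem=3, I/O yield, promote→Q0. Q0=[P4] Q1=[P1] Q2=[P3]
t=25-27: P4@Q0 runs 2, rem=1, quantum used, demote→Q1. Q0=[] Q1=[P1,P4] Q2=[P3]
t=27-29: P1@Q1 runs 2, rem=0, completes. Q0=[] Q1=[P4] Q2=[P3]
t=29-30: P4@Q1 runs 1, rem=0, completes. Q0=[] Q1=[] Q2=[P3]
t=30-33: P3@Q2 runs 3, rem=0, completes. Q0=[] Q1=[] Q2=[]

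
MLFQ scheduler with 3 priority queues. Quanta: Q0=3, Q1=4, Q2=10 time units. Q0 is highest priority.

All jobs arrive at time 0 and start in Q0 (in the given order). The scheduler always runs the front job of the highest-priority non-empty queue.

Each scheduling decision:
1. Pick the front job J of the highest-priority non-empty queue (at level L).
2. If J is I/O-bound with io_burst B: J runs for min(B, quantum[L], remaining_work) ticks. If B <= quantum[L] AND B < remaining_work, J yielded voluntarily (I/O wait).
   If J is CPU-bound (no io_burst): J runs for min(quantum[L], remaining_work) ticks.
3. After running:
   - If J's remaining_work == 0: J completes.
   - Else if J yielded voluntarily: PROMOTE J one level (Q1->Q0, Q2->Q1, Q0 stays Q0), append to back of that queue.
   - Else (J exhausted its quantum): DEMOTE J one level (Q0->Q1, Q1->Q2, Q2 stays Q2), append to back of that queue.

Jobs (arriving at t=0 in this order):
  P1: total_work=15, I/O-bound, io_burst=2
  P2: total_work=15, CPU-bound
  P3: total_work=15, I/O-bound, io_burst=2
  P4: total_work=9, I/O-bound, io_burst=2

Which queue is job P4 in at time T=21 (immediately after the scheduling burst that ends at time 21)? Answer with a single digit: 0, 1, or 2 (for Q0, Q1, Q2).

t=0-2: P1@Q0 runs 2, rem=13, I/O yield, promote→Q0. Q0=[P2,P3,P4,P1] Q1=[] Q2=[]
t=2-5: P2@Q0 runs 3, rem=12, quantum used, demote→Q1. Q0=[P3,P4,P1] Q1=[P2] Q2=[]
t=5-7: P3@Q0 runs 2, rem=13, I/O yield, promote→Q0. Q0=[P4,P1,P3] Q1=[P2] Q2=[]
t=7-9: P4@Q0 runs 2, rem=7, I/O yield, promote→Q0. Q0=[P1,P3,P4] Q1=[P2] Q2=[]
t=9-11: P1@Q0 runs 2, rem=11, I/O yield, promote→Q0. Q0=[P3,P4,P1] Q1=[P2] Q2=[]
t=11-13: P3@Q0 runs 2, rem=11, I/O yield, promote→Q0. Q0=[P4,P1,P3] Q1=[P2] Q2=[]
t=13-15: P4@Q0 runs 2, rem=5, I/O yield, promote→Q0. Q0=[P1,P3,P4] Q1=[P2] Q2=[]
t=15-17: P1@Q0 runs 2, rem=9, I/O yield, promote→Q0. Q0=[P3,P4,P1] Q1=[P2] Q2=[]
t=17-19: P3@Q0 runs 2, rem=9, I/O yield, promote→Q0. Q0=[P4,P1,P3] Q1=[P2] Q2=[]
t=19-21: P4@Q0 runs 2, rem=3, I/O yield, promote→Q0. Q0=[P1,P3,P4] Q1=[P2] Q2=[]
t=21-23: P1@Q0 runs 2, rem=7, I/O yield, promote→Q0. Q0=[P3,P4,P1] Q1=[P2] Q2=[]
t=23-25: P3@Q0 runs 2, rem=7, I/O yield, promote→Q0. Q0=[P4,P1,P3] Q1=[P2] Q2=[]
t=25-27: P4@Q0 runs 2, rem=1, I/O yield, promote→Q0. Q0=[P1,P3,P4] Q1=[P2] Q2=[]
t=27-29: P1@Q0 runs 2, rem=5, I/O yield, promote→Q0. Q0=[P3,P4,P1] Q1=[P2] Q2=[]
t=29-31: P3@Q0 runs 2, rem=5, I/O yield, promote→Q0. Q0=[P4,P1,P3] Q1=[P2] Q2=[]
t=31-32: P4@Q0 runs 1, rem=0, completes. Q0=[P1,P3] Q1=[P2] Q2=[]
t=32-34: P1@Q0 runs 2, rem=3, I/O yield, promote→Q0. Q0=[P3,P1] Q1=[P2] Q2=[]
t=34-36: P3@Q0 runs 2, rem=3, I/O yield, promote→Q0. Q0=[P1,P3] Q1=[P2] Q2=[]
t=36-38: P1@Q0 runs 2, rem=1, I/O yield, promote→Q0. Q0=[P3,P1] Q1=[P2] Q2=[]
t=38-40: P3@Q0 runs 2, rem=1, I/O yield, promote→Q0. Q0=[P1,P3] Q1=[P2] Q2=[]
t=40-41: P1@Q0 runs 1, rem=0, completes. Q0=[P3] Q1=[P2] Q2=[]
t=41-42: P3@Q0 runs 1, rem=0, completes. Q0=[] Q1=[P2] Q2=[]
t=42-46: P2@Q1 runs 4, rem=8, quantum used, demote→Q2. Q0=[] Q1=[] Q2=[P2]
t=46-54: P2@Q2 runs 8, rem=0, completes. Q0=[] Q1=[] Q2=[]

Answer: 0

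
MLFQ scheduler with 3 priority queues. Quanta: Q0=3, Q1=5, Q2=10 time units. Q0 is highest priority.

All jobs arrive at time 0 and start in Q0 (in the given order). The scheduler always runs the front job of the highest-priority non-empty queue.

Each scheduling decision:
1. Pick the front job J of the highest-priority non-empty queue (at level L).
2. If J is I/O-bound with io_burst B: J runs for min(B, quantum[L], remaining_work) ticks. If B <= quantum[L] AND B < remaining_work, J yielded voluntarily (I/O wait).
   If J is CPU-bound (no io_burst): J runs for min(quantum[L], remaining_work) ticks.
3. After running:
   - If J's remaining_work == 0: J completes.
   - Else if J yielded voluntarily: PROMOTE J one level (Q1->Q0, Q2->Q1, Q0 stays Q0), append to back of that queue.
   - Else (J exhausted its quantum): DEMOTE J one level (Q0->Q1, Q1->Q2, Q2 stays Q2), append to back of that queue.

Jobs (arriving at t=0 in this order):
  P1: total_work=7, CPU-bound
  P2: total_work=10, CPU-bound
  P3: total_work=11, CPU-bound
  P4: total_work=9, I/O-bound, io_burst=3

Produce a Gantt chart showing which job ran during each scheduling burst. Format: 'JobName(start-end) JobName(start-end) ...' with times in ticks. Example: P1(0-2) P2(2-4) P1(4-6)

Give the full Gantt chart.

t=0-3: P1@Q0 runs 3, rem=4, quantum used, demote→Q1. Q0=[P2,P3,P4] Q1=[P1] Q2=[]
t=3-6: P2@Q0 runs 3, rem=7, quantum used, demote→Q1. Q0=[P3,P4] Q1=[P1,P2] Q2=[]
t=6-9: P3@Q0 runs 3, rem=8, quantum used, demote→Q1. Q0=[P4] Q1=[P1,P2,P3] Q2=[]
t=9-12: P4@Q0 runs 3, rem=6, I/O yield, promote→Q0. Q0=[P4] Q1=[P1,P2,P3] Q2=[]
t=12-15: P4@Q0 runs 3, rem=3, I/O yield, promote→Q0. Q0=[P4] Q1=[P1,P2,P3] Q2=[]
t=15-18: P4@Q0 runs 3, rem=0, completes. Q0=[] Q1=[P1,P2,P3] Q2=[]
t=18-22: P1@Q1 runs 4, rem=0, completes. Q0=[] Q1=[P2,P3] Q2=[]
t=22-27: P2@Q1 runs 5, rem=2, quantum used, demote→Q2. Q0=[] Q1=[P3] Q2=[P2]
t=27-32: P3@Q1 runs 5, rem=3, quantum used, demote→Q2. Q0=[] Q1=[] Q2=[P2,P3]
t=32-34: P2@Q2 runs 2, rem=0, completes. Q0=[] Q1=[] Q2=[P3]
t=34-37: P3@Q2 runs 3, rem=0, completes. Q0=[] Q1=[] Q2=[]

Answer: P1(0-3) P2(3-6) P3(6-9) P4(9-12) P4(12-15) P4(15-18) P1(18-22) P2(22-27) P3(27-32) P2(32-34) P3(34-37)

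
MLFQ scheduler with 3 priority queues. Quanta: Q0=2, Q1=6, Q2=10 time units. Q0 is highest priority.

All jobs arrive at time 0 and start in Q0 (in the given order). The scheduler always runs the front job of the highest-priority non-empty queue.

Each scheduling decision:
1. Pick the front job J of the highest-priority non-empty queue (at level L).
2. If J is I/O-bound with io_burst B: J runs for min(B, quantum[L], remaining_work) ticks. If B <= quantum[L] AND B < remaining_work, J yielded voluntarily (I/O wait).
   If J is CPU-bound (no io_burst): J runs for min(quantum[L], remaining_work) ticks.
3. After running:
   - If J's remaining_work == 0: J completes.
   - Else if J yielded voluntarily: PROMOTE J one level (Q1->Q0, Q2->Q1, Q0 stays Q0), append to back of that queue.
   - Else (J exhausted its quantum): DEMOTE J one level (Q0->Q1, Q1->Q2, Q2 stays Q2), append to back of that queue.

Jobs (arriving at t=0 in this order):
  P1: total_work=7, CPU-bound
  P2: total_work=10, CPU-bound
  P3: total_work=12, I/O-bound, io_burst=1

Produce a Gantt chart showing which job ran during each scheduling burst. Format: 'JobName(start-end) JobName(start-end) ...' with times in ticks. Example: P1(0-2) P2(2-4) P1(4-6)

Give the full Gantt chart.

t=0-2: P1@Q0 runs 2, rem=5, quantum used, demote→Q1. Q0=[P2,P3] Q1=[P1] Q2=[]
t=2-4: P2@Q0 runs 2, rem=8, quantum used, demote→Q1. Q0=[P3] Q1=[P1,P2] Q2=[]
t=4-5: P3@Q0 runs 1, rem=11, I/O yield, promote→Q0. Q0=[P3] Q1=[P1,P2] Q2=[]
t=5-6: P3@Q0 runs 1, rem=10, I/O yield, promote→Q0. Q0=[P3] Q1=[P1,P2] Q2=[]
t=6-7: P3@Q0 runs 1, rem=9, I/O yield, promote→Q0. Q0=[P3] Q1=[P1,P2] Q2=[]
t=7-8: P3@Q0 runs 1, rem=8, I/O yield, promote→Q0. Q0=[P3] Q1=[P1,P2] Q2=[]
t=8-9: P3@Q0 runs 1, rem=7, I/O yield, promote→Q0. Q0=[P3] Q1=[P1,P2] Q2=[]
t=9-10: P3@Q0 runs 1, rem=6, I/O yield, promote→Q0. Q0=[P3] Q1=[P1,P2] Q2=[]
t=10-11: P3@Q0 runs 1, rem=5, I/O yield, promote→Q0. Q0=[P3] Q1=[P1,P2] Q2=[]
t=11-12: P3@Q0 runs 1, rem=4, I/O yield, promote→Q0. Q0=[P3] Q1=[P1,P2] Q2=[]
t=12-13: P3@Q0 runs 1, rem=3, I/O yield, promote→Q0. Q0=[P3] Q1=[P1,P2] Q2=[]
t=13-14: P3@Q0 runs 1, rem=2, I/O yield, promote→Q0. Q0=[P3] Q1=[P1,P2] Q2=[]
t=14-15: P3@Q0 runs 1, rem=1, I/O yield, promote→Q0. Q0=[P3] Q1=[P1,P2] Q2=[]
t=15-16: P3@Q0 runs 1, rem=0, completes. Q0=[] Q1=[P1,P2] Q2=[]
t=16-21: P1@Q1 runs 5, rem=0, completes. Q0=[] Q1=[P2] Q2=[]
t=21-27: P2@Q1 runs 6, rem=2, quantum used, demote→Q2. Q0=[] Q1=[] Q2=[P2]
t=27-29: P2@Q2 runs 2, rem=0, completes. Q0=[] Q1=[] Q2=[]

Answer: P1(0-2) P2(2-4) P3(4-5) P3(5-6) P3(6-7) P3(7-8) P3(8-9) P3(9-10) P3(10-11) P3(11-12) P3(12-13) P3(13-14) P3(14-15) P3(15-16) P1(16-21) P2(21-27) P2(27-29)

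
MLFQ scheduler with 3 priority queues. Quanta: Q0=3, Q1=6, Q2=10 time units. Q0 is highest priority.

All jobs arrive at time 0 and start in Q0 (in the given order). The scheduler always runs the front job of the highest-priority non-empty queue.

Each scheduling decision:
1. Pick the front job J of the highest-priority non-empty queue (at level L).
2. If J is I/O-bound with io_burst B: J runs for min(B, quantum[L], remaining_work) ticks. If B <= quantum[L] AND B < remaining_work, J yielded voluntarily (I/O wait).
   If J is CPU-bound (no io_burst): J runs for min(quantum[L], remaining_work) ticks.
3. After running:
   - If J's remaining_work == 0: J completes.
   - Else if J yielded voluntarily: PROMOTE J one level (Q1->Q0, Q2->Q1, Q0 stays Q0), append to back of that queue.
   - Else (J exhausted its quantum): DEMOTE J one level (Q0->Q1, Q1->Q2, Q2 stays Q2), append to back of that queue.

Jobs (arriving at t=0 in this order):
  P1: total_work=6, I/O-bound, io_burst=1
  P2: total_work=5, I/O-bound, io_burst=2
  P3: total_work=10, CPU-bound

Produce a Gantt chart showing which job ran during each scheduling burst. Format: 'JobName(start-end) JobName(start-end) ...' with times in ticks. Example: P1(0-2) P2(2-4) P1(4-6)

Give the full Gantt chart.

Answer: P1(0-1) P2(1-3) P3(3-6) P1(6-7) P2(7-9) P1(9-10) P2(10-11) P1(11-12) P1(12-13) P1(13-14) P3(14-20) P3(20-21)

Derivation:
t=0-1: P1@Q0 runs 1, rem=5, I/O yield, promote→Q0. Q0=[P2,P3,P1] Q1=[] Q2=[]
t=1-3: P2@Q0 runs 2, rem=3, I/O yield, promote→Q0. Q0=[P3,P1,P2] Q1=[] Q2=[]
t=3-6: P3@Q0 runs 3, rem=7, quantum used, demote→Q1. Q0=[P1,P2] Q1=[P3] Q2=[]
t=6-7: P1@Q0 runs 1, rem=4, I/O yield, promote→Q0. Q0=[P2,P1] Q1=[P3] Q2=[]
t=7-9: P2@Q0 runs 2, rem=1, I/O yield, promote→Q0. Q0=[P1,P2] Q1=[P3] Q2=[]
t=9-10: P1@Q0 runs 1, rem=3, I/O yield, promote→Q0. Q0=[P2,P1] Q1=[P3] Q2=[]
t=10-11: P2@Q0 runs 1, rem=0, completes. Q0=[P1] Q1=[P3] Q2=[]
t=11-12: P1@Q0 runs 1, rem=2, I/O yield, promote→Q0. Q0=[P1] Q1=[P3] Q2=[]
t=12-13: P1@Q0 runs 1, rem=1, I/O yield, promote→Q0. Q0=[P1] Q1=[P3] Q2=[]
t=13-14: P1@Q0 runs 1, rem=0, completes. Q0=[] Q1=[P3] Q2=[]
t=14-20: P3@Q1 runs 6, rem=1, quantum used, demote→Q2. Q0=[] Q1=[] Q2=[P3]
t=20-21: P3@Q2 runs 1, rem=0, completes. Q0=[] Q1=[] Q2=[]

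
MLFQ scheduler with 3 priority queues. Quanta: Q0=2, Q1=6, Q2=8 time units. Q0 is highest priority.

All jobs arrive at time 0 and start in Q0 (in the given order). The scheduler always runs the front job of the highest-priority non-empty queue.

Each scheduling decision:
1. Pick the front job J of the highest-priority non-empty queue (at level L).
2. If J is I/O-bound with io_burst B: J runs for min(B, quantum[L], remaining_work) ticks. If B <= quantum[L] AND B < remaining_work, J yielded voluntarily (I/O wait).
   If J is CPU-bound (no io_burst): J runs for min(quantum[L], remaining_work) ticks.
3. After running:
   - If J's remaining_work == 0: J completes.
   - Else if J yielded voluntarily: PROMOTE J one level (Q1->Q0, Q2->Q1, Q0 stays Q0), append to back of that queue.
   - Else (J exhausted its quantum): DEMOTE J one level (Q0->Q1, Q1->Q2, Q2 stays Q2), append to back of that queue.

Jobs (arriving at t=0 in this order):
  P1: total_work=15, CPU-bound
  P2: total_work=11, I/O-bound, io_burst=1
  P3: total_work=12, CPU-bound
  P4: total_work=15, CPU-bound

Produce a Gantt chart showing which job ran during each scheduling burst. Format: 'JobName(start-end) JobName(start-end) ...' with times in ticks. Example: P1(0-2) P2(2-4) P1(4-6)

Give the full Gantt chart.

Answer: P1(0-2) P2(2-3) P3(3-5) P4(5-7) P2(7-8) P2(8-9) P2(9-10) P2(10-11) P2(11-12) P2(12-13) P2(13-14) P2(14-15) P2(15-16) P2(16-17) P1(17-23) P3(23-29) P4(29-35) P1(35-42) P3(42-46) P4(46-53)

Derivation:
t=0-2: P1@Q0 runs 2, rem=13, quantum used, demote→Q1. Q0=[P2,P3,P4] Q1=[P1] Q2=[]
t=2-3: P2@Q0 runs 1, rem=10, I/O yield, promote→Q0. Q0=[P3,P4,P2] Q1=[P1] Q2=[]
t=3-5: P3@Q0 runs 2, rem=10, quantum used, demote→Q1. Q0=[P4,P2] Q1=[P1,P3] Q2=[]
t=5-7: P4@Q0 runs 2, rem=13, quantum used, demote→Q1. Q0=[P2] Q1=[P1,P3,P4] Q2=[]
t=7-8: P2@Q0 runs 1, rem=9, I/O yield, promote→Q0. Q0=[P2] Q1=[P1,P3,P4] Q2=[]
t=8-9: P2@Q0 runs 1, rem=8, I/O yield, promote→Q0. Q0=[P2] Q1=[P1,P3,P4] Q2=[]
t=9-10: P2@Q0 runs 1, rem=7, I/O yield, promote→Q0. Q0=[P2] Q1=[P1,P3,P4] Q2=[]
t=10-11: P2@Q0 runs 1, rem=6, I/O yield, promote→Q0. Q0=[P2] Q1=[P1,P3,P4] Q2=[]
t=11-12: P2@Q0 runs 1, rem=5, I/O yield, promote→Q0. Q0=[P2] Q1=[P1,P3,P4] Q2=[]
t=12-13: P2@Q0 runs 1, rem=4, I/O yield, promote→Q0. Q0=[P2] Q1=[P1,P3,P4] Q2=[]
t=13-14: P2@Q0 runs 1, rem=3, I/O yield, promote→Q0. Q0=[P2] Q1=[P1,P3,P4] Q2=[]
t=14-15: P2@Q0 runs 1, rem=2, I/O yield, promote→Q0. Q0=[P2] Q1=[P1,P3,P4] Q2=[]
t=15-16: P2@Q0 runs 1, rem=1, I/O yield, promote→Q0. Q0=[P2] Q1=[P1,P3,P4] Q2=[]
t=16-17: P2@Q0 runs 1, rem=0, completes. Q0=[] Q1=[P1,P3,P4] Q2=[]
t=17-23: P1@Q1 runs 6, rem=7, quantum used, demote→Q2. Q0=[] Q1=[P3,P4] Q2=[P1]
t=23-29: P3@Q1 runs 6, rem=4, quantum used, demote→Q2. Q0=[] Q1=[P4] Q2=[P1,P3]
t=29-35: P4@Q1 runs 6, rem=7, quantum used, demote→Q2. Q0=[] Q1=[] Q2=[P1,P3,P4]
t=35-42: P1@Q2 runs 7, rem=0, completes. Q0=[] Q1=[] Q2=[P3,P4]
t=42-46: P3@Q2 runs 4, rem=0, completes. Q0=[] Q1=[] Q2=[P4]
t=46-53: P4@Q2 runs 7, rem=0, completes. Q0=[] Q1=[] Q2=[]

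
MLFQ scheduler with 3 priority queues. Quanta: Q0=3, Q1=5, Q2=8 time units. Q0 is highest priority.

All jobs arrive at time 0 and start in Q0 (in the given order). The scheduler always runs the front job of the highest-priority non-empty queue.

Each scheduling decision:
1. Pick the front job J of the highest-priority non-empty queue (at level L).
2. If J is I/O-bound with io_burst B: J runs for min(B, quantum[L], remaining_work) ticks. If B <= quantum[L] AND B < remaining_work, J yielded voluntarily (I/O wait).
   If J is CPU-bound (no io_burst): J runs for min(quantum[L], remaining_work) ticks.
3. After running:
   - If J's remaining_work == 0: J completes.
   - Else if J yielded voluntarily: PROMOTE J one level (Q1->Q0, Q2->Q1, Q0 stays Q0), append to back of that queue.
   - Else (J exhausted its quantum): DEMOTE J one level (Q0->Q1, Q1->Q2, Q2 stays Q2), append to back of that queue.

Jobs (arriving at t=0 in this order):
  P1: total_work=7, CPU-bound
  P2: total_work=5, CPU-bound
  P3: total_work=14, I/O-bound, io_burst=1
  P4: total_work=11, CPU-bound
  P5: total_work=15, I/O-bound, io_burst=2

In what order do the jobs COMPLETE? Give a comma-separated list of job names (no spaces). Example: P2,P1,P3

Answer: P5,P3,P1,P2,P4

Derivation:
t=0-3: P1@Q0 runs 3, rem=4, quantum used, demote→Q1. Q0=[P2,P3,P4,P5] Q1=[P1] Q2=[]
t=3-6: P2@Q0 runs 3, rem=2, quantum used, demote→Q1. Q0=[P3,P4,P5] Q1=[P1,P2] Q2=[]
t=6-7: P3@Q0 runs 1, rem=13, I/O yield, promote→Q0. Q0=[P4,P5,P3] Q1=[P1,P2] Q2=[]
t=7-10: P4@Q0 runs 3, rem=8, quantum used, demote→Q1. Q0=[P5,P3] Q1=[P1,P2,P4] Q2=[]
t=10-12: P5@Q0 runs 2, rem=13, I/O yield, promote→Q0. Q0=[P3,P5] Q1=[P1,P2,P4] Q2=[]
t=12-13: P3@Q0 runs 1, rem=12, I/O yield, promote→Q0. Q0=[P5,P3] Q1=[P1,P2,P4] Q2=[]
t=13-15: P5@Q0 runs 2, rem=11, I/O yield, promote→Q0. Q0=[P3,P5] Q1=[P1,P2,P4] Q2=[]
t=15-16: P3@Q0 runs 1, rem=11, I/O yield, promote→Q0. Q0=[P5,P3] Q1=[P1,P2,P4] Q2=[]
t=16-18: P5@Q0 runs 2, rem=9, I/O yield, promote→Q0. Q0=[P3,P5] Q1=[P1,P2,P4] Q2=[]
t=18-19: P3@Q0 runs 1, rem=10, I/O yield, promote→Q0. Q0=[P5,P3] Q1=[P1,P2,P4] Q2=[]
t=19-21: P5@Q0 runs 2, rem=7, I/O yield, promote→Q0. Q0=[P3,P5] Q1=[P1,P2,P4] Q2=[]
t=21-22: P3@Q0 runs 1, rem=9, I/O yield, promote→Q0. Q0=[P5,P3] Q1=[P1,P2,P4] Q2=[]
t=22-24: P5@Q0 runs 2, rem=5, I/O yield, promote→Q0. Q0=[P3,P5] Q1=[P1,P2,P4] Q2=[]
t=24-25: P3@Q0 runs 1, rem=8, I/O yield, promote→Q0. Q0=[P5,P3] Q1=[P1,P2,P4] Q2=[]
t=25-27: P5@Q0 runs 2, rem=3, I/O yield, promote→Q0. Q0=[P3,P5] Q1=[P1,P2,P4] Q2=[]
t=27-28: P3@Q0 runs 1, rem=7, I/O yield, promote→Q0. Q0=[P5,P3] Q1=[P1,P2,P4] Q2=[]
t=28-30: P5@Q0 runs 2, rem=1, I/O yield, promote→Q0. Q0=[P3,P5] Q1=[P1,P2,P4] Q2=[]
t=30-31: P3@Q0 runs 1, rem=6, I/O yield, promote→Q0. Q0=[P5,P3] Q1=[P1,P2,P4] Q2=[]
t=31-32: P5@Q0 runs 1, rem=0, completes. Q0=[P3] Q1=[P1,P2,P4] Q2=[]
t=32-33: P3@Q0 runs 1, rem=5, I/O yield, promote→Q0. Q0=[P3] Q1=[P1,P2,P4] Q2=[]
t=33-34: P3@Q0 runs 1, rem=4, I/O yield, promote→Q0. Q0=[P3] Q1=[P1,P2,P4] Q2=[]
t=34-35: P3@Q0 runs 1, rem=3, I/O yield, promote→Q0. Q0=[P3] Q1=[P1,P2,P4] Q2=[]
t=35-36: P3@Q0 runs 1, rem=2, I/O yield, promote→Q0. Q0=[P3] Q1=[P1,P2,P4] Q2=[]
t=36-37: P3@Q0 runs 1, rem=1, I/O yield, promote→Q0. Q0=[P3] Q1=[P1,P2,P4] Q2=[]
t=37-38: P3@Q0 runs 1, rem=0, completes. Q0=[] Q1=[P1,P2,P4] Q2=[]
t=38-42: P1@Q1 runs 4, rem=0, completes. Q0=[] Q1=[P2,P4] Q2=[]
t=42-44: P2@Q1 runs 2, rem=0, completes. Q0=[] Q1=[P4] Q2=[]
t=44-49: P4@Q1 runs 5, rem=3, quantum used, demote→Q2. Q0=[] Q1=[] Q2=[P4]
t=49-52: P4@Q2 runs 3, rem=0, completes. Q0=[] Q1=[] Q2=[]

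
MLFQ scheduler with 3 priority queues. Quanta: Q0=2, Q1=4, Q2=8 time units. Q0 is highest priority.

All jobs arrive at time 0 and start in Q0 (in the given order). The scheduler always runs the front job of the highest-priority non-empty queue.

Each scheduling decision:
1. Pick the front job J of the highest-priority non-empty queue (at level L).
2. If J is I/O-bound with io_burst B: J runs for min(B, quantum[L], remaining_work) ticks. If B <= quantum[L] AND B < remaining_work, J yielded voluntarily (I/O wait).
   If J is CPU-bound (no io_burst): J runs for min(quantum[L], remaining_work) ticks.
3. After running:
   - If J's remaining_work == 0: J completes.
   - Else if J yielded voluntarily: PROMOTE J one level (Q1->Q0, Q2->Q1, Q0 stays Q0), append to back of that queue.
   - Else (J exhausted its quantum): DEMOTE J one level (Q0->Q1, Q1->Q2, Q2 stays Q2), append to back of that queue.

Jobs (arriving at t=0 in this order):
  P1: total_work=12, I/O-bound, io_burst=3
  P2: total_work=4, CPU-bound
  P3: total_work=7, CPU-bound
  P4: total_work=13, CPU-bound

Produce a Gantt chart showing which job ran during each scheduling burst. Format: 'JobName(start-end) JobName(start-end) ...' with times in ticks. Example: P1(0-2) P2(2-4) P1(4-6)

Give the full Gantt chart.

Answer: P1(0-2) P2(2-4) P3(4-6) P4(6-8) P1(8-11) P1(11-13) P2(13-15) P3(15-19) P4(19-23) P1(23-26) P1(26-28) P3(28-29) P4(29-36)

Derivation:
t=0-2: P1@Q0 runs 2, rem=10, quantum used, demote→Q1. Q0=[P2,P3,P4] Q1=[P1] Q2=[]
t=2-4: P2@Q0 runs 2, rem=2, quantum used, demote→Q1. Q0=[P3,P4] Q1=[P1,P2] Q2=[]
t=4-6: P3@Q0 runs 2, rem=5, quantum used, demote→Q1. Q0=[P4] Q1=[P1,P2,P3] Q2=[]
t=6-8: P4@Q0 runs 2, rem=11, quantum used, demote→Q1. Q0=[] Q1=[P1,P2,P3,P4] Q2=[]
t=8-11: P1@Q1 runs 3, rem=7, I/O yield, promote→Q0. Q0=[P1] Q1=[P2,P3,P4] Q2=[]
t=11-13: P1@Q0 runs 2, rem=5, quantum used, demote→Q1. Q0=[] Q1=[P2,P3,P4,P1] Q2=[]
t=13-15: P2@Q1 runs 2, rem=0, completes. Q0=[] Q1=[P3,P4,P1] Q2=[]
t=15-19: P3@Q1 runs 4, rem=1, quantum used, demote→Q2. Q0=[] Q1=[P4,P1] Q2=[P3]
t=19-23: P4@Q1 runs 4, rem=7, quantum used, demote→Q2. Q0=[] Q1=[P1] Q2=[P3,P4]
t=23-26: P1@Q1 runs 3, rem=2, I/O yield, promote→Q0. Q0=[P1] Q1=[] Q2=[P3,P4]
t=26-28: P1@Q0 runs 2, rem=0, completes. Q0=[] Q1=[] Q2=[P3,P4]
t=28-29: P3@Q2 runs 1, rem=0, completes. Q0=[] Q1=[] Q2=[P4]
t=29-36: P4@Q2 runs 7, rem=0, completes. Q0=[] Q1=[] Q2=[]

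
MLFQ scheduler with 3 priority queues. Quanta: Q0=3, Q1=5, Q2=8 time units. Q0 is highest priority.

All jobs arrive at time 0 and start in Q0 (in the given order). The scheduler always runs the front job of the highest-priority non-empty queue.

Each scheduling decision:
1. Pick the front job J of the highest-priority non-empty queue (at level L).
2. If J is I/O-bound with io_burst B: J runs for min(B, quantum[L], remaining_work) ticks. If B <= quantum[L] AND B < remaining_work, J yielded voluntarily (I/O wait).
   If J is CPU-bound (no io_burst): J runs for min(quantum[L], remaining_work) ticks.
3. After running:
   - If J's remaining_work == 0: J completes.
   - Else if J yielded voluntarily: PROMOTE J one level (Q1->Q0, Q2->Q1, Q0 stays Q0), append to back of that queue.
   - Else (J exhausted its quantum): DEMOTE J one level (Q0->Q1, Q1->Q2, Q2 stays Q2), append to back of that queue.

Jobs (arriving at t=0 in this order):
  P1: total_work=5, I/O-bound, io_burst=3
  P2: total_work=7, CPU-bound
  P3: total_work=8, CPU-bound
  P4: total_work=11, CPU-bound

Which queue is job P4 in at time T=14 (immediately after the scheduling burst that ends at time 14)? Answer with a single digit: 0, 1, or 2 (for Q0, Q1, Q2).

Answer: 1

Derivation:
t=0-3: P1@Q0 runs 3, rem=2, I/O yield, promote→Q0. Q0=[P2,P3,P4,P1] Q1=[] Q2=[]
t=3-6: P2@Q0 runs 3, rem=4, quantum used, demote→Q1. Q0=[P3,P4,P1] Q1=[P2] Q2=[]
t=6-9: P3@Q0 runs 3, rem=5, quantum used, demote→Q1. Q0=[P4,P1] Q1=[P2,P3] Q2=[]
t=9-12: P4@Q0 runs 3, rem=8, quantum used, demote→Q1. Q0=[P1] Q1=[P2,P3,P4] Q2=[]
t=12-14: P1@Q0 runs 2, rem=0, completes. Q0=[] Q1=[P2,P3,P4] Q2=[]
t=14-18: P2@Q1 runs 4, rem=0, completes. Q0=[] Q1=[P3,P4] Q2=[]
t=18-23: P3@Q1 runs 5, rem=0, completes. Q0=[] Q1=[P4] Q2=[]
t=23-28: P4@Q1 runs 5, rem=3, quantum used, demote→Q2. Q0=[] Q1=[] Q2=[P4]
t=28-31: P4@Q2 runs 3, rem=0, completes. Q0=[] Q1=[] Q2=[]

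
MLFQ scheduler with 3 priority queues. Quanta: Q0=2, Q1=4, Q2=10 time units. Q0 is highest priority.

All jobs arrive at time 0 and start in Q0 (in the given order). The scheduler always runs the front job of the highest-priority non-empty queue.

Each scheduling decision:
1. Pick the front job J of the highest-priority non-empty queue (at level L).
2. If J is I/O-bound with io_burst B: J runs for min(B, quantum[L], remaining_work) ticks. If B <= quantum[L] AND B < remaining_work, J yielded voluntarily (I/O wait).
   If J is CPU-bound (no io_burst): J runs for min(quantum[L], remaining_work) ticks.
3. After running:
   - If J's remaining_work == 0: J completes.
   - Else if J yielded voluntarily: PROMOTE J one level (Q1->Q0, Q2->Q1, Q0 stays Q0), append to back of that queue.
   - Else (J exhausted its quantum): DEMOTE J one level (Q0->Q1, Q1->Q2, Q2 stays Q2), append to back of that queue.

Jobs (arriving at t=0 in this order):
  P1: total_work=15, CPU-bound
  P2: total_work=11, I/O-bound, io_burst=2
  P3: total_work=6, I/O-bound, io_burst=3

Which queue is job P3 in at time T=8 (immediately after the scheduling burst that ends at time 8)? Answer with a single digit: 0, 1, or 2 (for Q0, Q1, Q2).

Answer: 1

Derivation:
t=0-2: P1@Q0 runs 2, rem=13, quantum used, demote→Q1. Q0=[P2,P3] Q1=[P1] Q2=[]
t=2-4: P2@Q0 runs 2, rem=9, I/O yield, promote→Q0. Q0=[P3,P2] Q1=[P1] Q2=[]
t=4-6: P3@Q0 runs 2, rem=4, quantum used, demote→Q1. Q0=[P2] Q1=[P1,P3] Q2=[]
t=6-8: P2@Q0 runs 2, rem=7, I/O yield, promote→Q0. Q0=[P2] Q1=[P1,P3] Q2=[]
t=8-10: P2@Q0 runs 2, rem=5, I/O yield, promote→Q0. Q0=[P2] Q1=[P1,P3] Q2=[]
t=10-12: P2@Q0 runs 2, rem=3, I/O yield, promote→Q0. Q0=[P2] Q1=[P1,P3] Q2=[]
t=12-14: P2@Q0 runs 2, rem=1, I/O yield, promote→Q0. Q0=[P2] Q1=[P1,P3] Q2=[]
t=14-15: P2@Q0 runs 1, rem=0, completes. Q0=[] Q1=[P1,P3] Q2=[]
t=15-19: P1@Q1 runs 4, rem=9, quantum used, demote→Q2. Q0=[] Q1=[P3] Q2=[P1]
t=19-22: P3@Q1 runs 3, rem=1, I/O yield, promote→Q0. Q0=[P3] Q1=[] Q2=[P1]
t=22-23: P3@Q0 runs 1, rem=0, completes. Q0=[] Q1=[] Q2=[P1]
t=23-32: P1@Q2 runs 9, rem=0, completes. Q0=[] Q1=[] Q2=[]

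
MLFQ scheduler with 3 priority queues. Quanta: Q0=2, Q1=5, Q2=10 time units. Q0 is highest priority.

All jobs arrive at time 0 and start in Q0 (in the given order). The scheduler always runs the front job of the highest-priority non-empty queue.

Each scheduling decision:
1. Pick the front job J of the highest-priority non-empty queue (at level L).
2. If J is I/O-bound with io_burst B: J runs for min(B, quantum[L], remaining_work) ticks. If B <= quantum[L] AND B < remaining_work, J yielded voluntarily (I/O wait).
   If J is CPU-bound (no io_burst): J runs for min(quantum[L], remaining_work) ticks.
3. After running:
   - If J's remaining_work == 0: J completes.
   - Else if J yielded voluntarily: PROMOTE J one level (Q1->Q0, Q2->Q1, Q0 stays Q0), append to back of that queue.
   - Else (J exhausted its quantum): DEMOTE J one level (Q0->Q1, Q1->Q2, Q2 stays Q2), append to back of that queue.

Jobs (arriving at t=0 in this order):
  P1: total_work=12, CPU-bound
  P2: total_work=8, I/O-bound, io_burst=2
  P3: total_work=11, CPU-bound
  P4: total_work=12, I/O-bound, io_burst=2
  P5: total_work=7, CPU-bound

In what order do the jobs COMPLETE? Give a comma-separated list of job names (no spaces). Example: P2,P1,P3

t=0-2: P1@Q0 runs 2, rem=10, quantum used, demote→Q1. Q0=[P2,P3,P4,P5] Q1=[P1] Q2=[]
t=2-4: P2@Q0 runs 2, rem=6, I/O yield, promote→Q0. Q0=[P3,P4,P5,P2] Q1=[P1] Q2=[]
t=4-6: P3@Q0 runs 2, rem=9, quantum used, demote→Q1. Q0=[P4,P5,P2] Q1=[P1,P3] Q2=[]
t=6-8: P4@Q0 runs 2, rem=10, I/O yield, promote→Q0. Q0=[P5,P2,P4] Q1=[P1,P3] Q2=[]
t=8-10: P5@Q0 runs 2, rem=5, quantum used, demote→Q1. Q0=[P2,P4] Q1=[P1,P3,P5] Q2=[]
t=10-12: P2@Q0 runs 2, rem=4, I/O yield, promote→Q0. Q0=[P4,P2] Q1=[P1,P3,P5] Q2=[]
t=12-14: P4@Q0 runs 2, rem=8, I/O yield, promote→Q0. Q0=[P2,P4] Q1=[P1,P3,P5] Q2=[]
t=14-16: P2@Q0 runs 2, rem=2, I/O yield, promote→Q0. Q0=[P4,P2] Q1=[P1,P3,P5] Q2=[]
t=16-18: P4@Q0 runs 2, rem=6, I/O yield, promote→Q0. Q0=[P2,P4] Q1=[P1,P3,P5] Q2=[]
t=18-20: P2@Q0 runs 2, rem=0, completes. Q0=[P4] Q1=[P1,P3,P5] Q2=[]
t=20-22: P4@Q0 runs 2, rem=4, I/O yield, promote→Q0. Q0=[P4] Q1=[P1,P3,P5] Q2=[]
t=22-24: P4@Q0 runs 2, rem=2, I/O yield, promote→Q0. Q0=[P4] Q1=[P1,P3,P5] Q2=[]
t=24-26: P4@Q0 runs 2, rem=0, completes. Q0=[] Q1=[P1,P3,P5] Q2=[]
t=26-31: P1@Q1 runs 5, rem=5, quantum used, demote→Q2. Q0=[] Q1=[P3,P5] Q2=[P1]
t=31-36: P3@Q1 runs 5, rem=4, quantum used, demote→Q2. Q0=[] Q1=[P5] Q2=[P1,P3]
t=36-41: P5@Q1 runs 5, rem=0, completes. Q0=[] Q1=[] Q2=[P1,P3]
t=41-46: P1@Q2 runs 5, rem=0, completes. Q0=[] Q1=[] Q2=[P3]
t=46-50: P3@Q2 runs 4, rem=0, completes. Q0=[] Q1=[] Q2=[]

Answer: P2,P4,P5,P1,P3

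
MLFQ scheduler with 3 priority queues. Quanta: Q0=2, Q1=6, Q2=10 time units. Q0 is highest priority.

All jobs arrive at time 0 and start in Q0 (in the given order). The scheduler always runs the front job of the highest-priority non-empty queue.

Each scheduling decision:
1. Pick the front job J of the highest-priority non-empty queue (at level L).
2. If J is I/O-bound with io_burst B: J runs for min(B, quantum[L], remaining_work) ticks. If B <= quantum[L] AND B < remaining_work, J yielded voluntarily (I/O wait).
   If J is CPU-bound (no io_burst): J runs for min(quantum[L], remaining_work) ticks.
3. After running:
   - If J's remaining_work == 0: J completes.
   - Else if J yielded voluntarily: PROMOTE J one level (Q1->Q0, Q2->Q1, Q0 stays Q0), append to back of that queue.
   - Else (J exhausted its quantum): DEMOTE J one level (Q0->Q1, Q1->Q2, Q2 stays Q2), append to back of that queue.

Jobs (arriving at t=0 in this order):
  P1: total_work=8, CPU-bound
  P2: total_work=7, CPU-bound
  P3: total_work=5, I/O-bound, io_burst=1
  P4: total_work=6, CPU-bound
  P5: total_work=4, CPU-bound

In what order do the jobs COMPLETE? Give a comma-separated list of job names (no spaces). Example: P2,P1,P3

t=0-2: P1@Q0 runs 2, rem=6, quantum used, demote→Q1. Q0=[P2,P3,P4,P5] Q1=[P1] Q2=[]
t=2-4: P2@Q0 runs 2, rem=5, quantum used, demote→Q1. Q0=[P3,P4,P5] Q1=[P1,P2] Q2=[]
t=4-5: P3@Q0 runs 1, rem=4, I/O yield, promote→Q0. Q0=[P4,P5,P3] Q1=[P1,P2] Q2=[]
t=5-7: P4@Q0 runs 2, rem=4, quantum used, demote→Q1. Q0=[P5,P3] Q1=[P1,P2,P4] Q2=[]
t=7-9: P5@Q0 runs 2, rem=2, quantum used, demote→Q1. Q0=[P3] Q1=[P1,P2,P4,P5] Q2=[]
t=9-10: P3@Q0 runs 1, rem=3, I/O yield, promote→Q0. Q0=[P3] Q1=[P1,P2,P4,P5] Q2=[]
t=10-11: P3@Q0 runs 1, rem=2, I/O yield, promote→Q0. Q0=[P3] Q1=[P1,P2,P4,P5] Q2=[]
t=11-12: P3@Q0 runs 1, rem=1, I/O yield, promote→Q0. Q0=[P3] Q1=[P1,P2,P4,P5] Q2=[]
t=12-13: P3@Q0 runs 1, rem=0, completes. Q0=[] Q1=[P1,P2,P4,P5] Q2=[]
t=13-19: P1@Q1 runs 6, rem=0, completes. Q0=[] Q1=[P2,P4,P5] Q2=[]
t=19-24: P2@Q1 runs 5, rem=0, completes. Q0=[] Q1=[P4,P5] Q2=[]
t=24-28: P4@Q1 runs 4, rem=0, completes. Q0=[] Q1=[P5] Q2=[]
t=28-30: P5@Q1 runs 2, rem=0, completes. Q0=[] Q1=[] Q2=[]

Answer: P3,P1,P2,P4,P5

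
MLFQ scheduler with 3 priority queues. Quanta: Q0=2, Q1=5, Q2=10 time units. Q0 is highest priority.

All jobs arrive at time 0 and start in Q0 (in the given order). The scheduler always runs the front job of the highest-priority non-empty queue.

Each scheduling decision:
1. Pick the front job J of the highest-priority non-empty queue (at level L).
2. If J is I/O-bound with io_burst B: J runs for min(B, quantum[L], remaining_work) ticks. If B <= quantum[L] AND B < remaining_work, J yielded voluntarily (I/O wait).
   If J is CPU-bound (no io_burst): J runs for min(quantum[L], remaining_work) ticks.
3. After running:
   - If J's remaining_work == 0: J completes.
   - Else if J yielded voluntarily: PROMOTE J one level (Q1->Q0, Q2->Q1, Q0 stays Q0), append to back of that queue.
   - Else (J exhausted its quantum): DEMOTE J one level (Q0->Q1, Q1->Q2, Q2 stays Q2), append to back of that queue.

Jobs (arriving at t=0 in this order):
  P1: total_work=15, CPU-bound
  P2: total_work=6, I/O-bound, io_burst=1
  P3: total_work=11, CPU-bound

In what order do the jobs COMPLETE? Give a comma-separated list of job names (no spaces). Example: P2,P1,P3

t=0-2: P1@Q0 runs 2, rem=13, quantum used, demote→Q1. Q0=[P2,P3] Q1=[P1] Q2=[]
t=2-3: P2@Q0 runs 1, rem=5, I/O yield, promote→Q0. Q0=[P3,P2] Q1=[P1] Q2=[]
t=3-5: P3@Q0 runs 2, rem=9, quantum used, demote→Q1. Q0=[P2] Q1=[P1,P3] Q2=[]
t=5-6: P2@Q0 runs 1, rem=4, I/O yield, promote→Q0. Q0=[P2] Q1=[P1,P3] Q2=[]
t=6-7: P2@Q0 runs 1, rem=3, I/O yield, promote→Q0. Q0=[P2] Q1=[P1,P3] Q2=[]
t=7-8: P2@Q0 runs 1, rem=2, I/O yield, promote→Q0. Q0=[P2] Q1=[P1,P3] Q2=[]
t=8-9: P2@Q0 runs 1, rem=1, I/O yield, promote→Q0. Q0=[P2] Q1=[P1,P3] Q2=[]
t=9-10: P2@Q0 runs 1, rem=0, completes. Q0=[] Q1=[P1,P3] Q2=[]
t=10-15: P1@Q1 runs 5, rem=8, quantum used, demote→Q2. Q0=[] Q1=[P3] Q2=[P1]
t=15-20: P3@Q1 runs 5, rem=4, quantum used, demote→Q2. Q0=[] Q1=[] Q2=[P1,P3]
t=20-28: P1@Q2 runs 8, rem=0, completes. Q0=[] Q1=[] Q2=[P3]
t=28-32: P3@Q2 runs 4, rem=0, completes. Q0=[] Q1=[] Q2=[]

Answer: P2,P1,P3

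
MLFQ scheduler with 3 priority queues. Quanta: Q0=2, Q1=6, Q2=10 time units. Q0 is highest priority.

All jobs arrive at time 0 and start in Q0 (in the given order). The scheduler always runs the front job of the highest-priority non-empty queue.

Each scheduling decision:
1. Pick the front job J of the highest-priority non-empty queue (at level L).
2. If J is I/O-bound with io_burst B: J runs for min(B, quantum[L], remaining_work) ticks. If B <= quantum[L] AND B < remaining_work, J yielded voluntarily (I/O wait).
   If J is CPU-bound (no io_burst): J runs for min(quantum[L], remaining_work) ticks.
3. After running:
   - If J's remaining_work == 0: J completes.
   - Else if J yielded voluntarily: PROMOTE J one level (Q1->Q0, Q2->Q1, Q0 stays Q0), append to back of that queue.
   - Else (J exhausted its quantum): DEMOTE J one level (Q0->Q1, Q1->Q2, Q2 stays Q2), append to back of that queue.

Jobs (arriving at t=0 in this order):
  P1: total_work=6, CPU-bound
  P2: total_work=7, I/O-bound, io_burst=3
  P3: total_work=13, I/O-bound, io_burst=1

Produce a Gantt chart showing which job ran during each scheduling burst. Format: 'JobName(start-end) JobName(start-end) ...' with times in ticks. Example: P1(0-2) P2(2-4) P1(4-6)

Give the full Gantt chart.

Answer: P1(0-2) P2(2-4) P3(4-5) P3(5-6) P3(6-7) P3(7-8) P3(8-9) P3(9-10) P3(10-11) P3(11-12) P3(12-13) P3(13-14) P3(14-15) P3(15-16) P3(16-17) P1(17-21) P2(21-24) P2(24-26)

Derivation:
t=0-2: P1@Q0 runs 2, rem=4, quantum used, demote→Q1. Q0=[P2,P3] Q1=[P1] Q2=[]
t=2-4: P2@Q0 runs 2, rem=5, quantum used, demote→Q1. Q0=[P3] Q1=[P1,P2] Q2=[]
t=4-5: P3@Q0 runs 1, rem=12, I/O yield, promote→Q0. Q0=[P3] Q1=[P1,P2] Q2=[]
t=5-6: P3@Q0 runs 1, rem=11, I/O yield, promote→Q0. Q0=[P3] Q1=[P1,P2] Q2=[]
t=6-7: P3@Q0 runs 1, rem=10, I/O yield, promote→Q0. Q0=[P3] Q1=[P1,P2] Q2=[]
t=7-8: P3@Q0 runs 1, rem=9, I/O yield, promote→Q0. Q0=[P3] Q1=[P1,P2] Q2=[]
t=8-9: P3@Q0 runs 1, rem=8, I/O yield, promote→Q0. Q0=[P3] Q1=[P1,P2] Q2=[]
t=9-10: P3@Q0 runs 1, rem=7, I/O yield, promote→Q0. Q0=[P3] Q1=[P1,P2] Q2=[]
t=10-11: P3@Q0 runs 1, rem=6, I/O yield, promote→Q0. Q0=[P3] Q1=[P1,P2] Q2=[]
t=11-12: P3@Q0 runs 1, rem=5, I/O yield, promote→Q0. Q0=[P3] Q1=[P1,P2] Q2=[]
t=12-13: P3@Q0 runs 1, rem=4, I/O yield, promote→Q0. Q0=[P3] Q1=[P1,P2] Q2=[]
t=13-14: P3@Q0 runs 1, rem=3, I/O yield, promote→Q0. Q0=[P3] Q1=[P1,P2] Q2=[]
t=14-15: P3@Q0 runs 1, rem=2, I/O yield, promote→Q0. Q0=[P3] Q1=[P1,P2] Q2=[]
t=15-16: P3@Q0 runs 1, rem=1, I/O yield, promote→Q0. Q0=[P3] Q1=[P1,P2] Q2=[]
t=16-17: P3@Q0 runs 1, rem=0, completes. Q0=[] Q1=[P1,P2] Q2=[]
t=17-21: P1@Q1 runs 4, rem=0, completes. Q0=[] Q1=[P2] Q2=[]
t=21-24: P2@Q1 runs 3, rem=2, I/O yield, promote→Q0. Q0=[P2] Q1=[] Q2=[]
t=24-26: P2@Q0 runs 2, rem=0, completes. Q0=[] Q1=[] Q2=[]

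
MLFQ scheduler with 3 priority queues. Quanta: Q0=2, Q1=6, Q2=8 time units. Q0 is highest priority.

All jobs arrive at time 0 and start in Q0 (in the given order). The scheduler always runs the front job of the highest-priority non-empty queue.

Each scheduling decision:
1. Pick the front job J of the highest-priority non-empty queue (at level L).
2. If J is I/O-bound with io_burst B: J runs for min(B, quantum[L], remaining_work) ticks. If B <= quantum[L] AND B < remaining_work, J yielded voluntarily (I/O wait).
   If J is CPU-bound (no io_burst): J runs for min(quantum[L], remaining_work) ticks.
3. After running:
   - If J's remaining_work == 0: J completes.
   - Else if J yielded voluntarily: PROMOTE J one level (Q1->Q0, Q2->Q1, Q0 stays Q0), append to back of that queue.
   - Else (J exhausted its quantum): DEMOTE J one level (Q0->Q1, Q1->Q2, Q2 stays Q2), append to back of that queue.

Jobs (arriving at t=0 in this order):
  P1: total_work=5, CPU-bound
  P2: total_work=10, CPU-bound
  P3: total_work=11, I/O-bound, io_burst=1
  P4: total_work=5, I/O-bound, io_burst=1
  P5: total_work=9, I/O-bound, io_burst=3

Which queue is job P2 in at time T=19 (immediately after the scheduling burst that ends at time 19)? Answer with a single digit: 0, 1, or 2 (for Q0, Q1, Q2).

t=0-2: P1@Q0 runs 2, rem=3, quantum used, demote→Q1. Q0=[P2,P3,P4,P5] Q1=[P1] Q2=[]
t=2-4: P2@Q0 runs 2, rem=8, quantum used, demote→Q1. Q0=[P3,P4,P5] Q1=[P1,P2] Q2=[]
t=4-5: P3@Q0 runs 1, rem=10, I/O yield, promote→Q0. Q0=[P4,P5,P3] Q1=[P1,P2] Q2=[]
t=5-6: P4@Q0 runs 1, rem=4, I/O yield, promote→Q0. Q0=[P5,P3,P4] Q1=[P1,P2] Q2=[]
t=6-8: P5@Q0 runs 2, rem=7, quantum used, demote→Q1. Q0=[P3,P4] Q1=[P1,P2,P5] Q2=[]
t=8-9: P3@Q0 runs 1, rem=9, I/O yield, promote→Q0. Q0=[P4,P3] Q1=[P1,P2,P5] Q2=[]
t=9-10: P4@Q0 runs 1, rem=3, I/O yield, promote→Q0. Q0=[P3,P4] Q1=[P1,P2,P5] Q2=[]
t=10-11: P3@Q0 runs 1, rem=8, I/O yield, promote→Q0. Q0=[P4,P3] Q1=[P1,P2,P5] Q2=[]
t=11-12: P4@Q0 runs 1, rem=2, I/O yield, promote→Q0. Q0=[P3,P4] Q1=[P1,P2,P5] Q2=[]
t=12-13: P3@Q0 runs 1, rem=7, I/O yield, promote→Q0. Q0=[P4,P3] Q1=[P1,P2,P5] Q2=[]
t=13-14: P4@Q0 runs 1, rem=1, I/O yield, promote→Q0. Q0=[P3,P4] Q1=[P1,P2,P5] Q2=[]
t=14-15: P3@Q0 runs 1, rem=6, I/O yield, promote→Q0. Q0=[P4,P3] Q1=[P1,P2,P5] Q2=[]
t=15-16: P4@Q0 runs 1, rem=0, completes. Q0=[P3] Q1=[P1,P2,P5] Q2=[]
t=16-17: P3@Q0 runs 1, rem=5, I/O yield, promote→Q0. Q0=[P3] Q1=[P1,P2,P5] Q2=[]
t=17-18: P3@Q0 runs 1, rem=4, I/O yield, promote→Q0. Q0=[P3] Q1=[P1,P2,P5] Q2=[]
t=18-19: P3@Q0 runs 1, rem=3, I/O yield, promote→Q0. Q0=[P3] Q1=[P1,P2,P5] Q2=[]
t=19-20: P3@Q0 runs 1, rem=2, I/O yield, promote→Q0. Q0=[P3] Q1=[P1,P2,P5] Q2=[]
t=20-21: P3@Q0 runs 1, rem=1, I/O yield, promote→Q0. Q0=[P3] Q1=[P1,P2,P5] Q2=[]
t=21-22: P3@Q0 runs 1, rem=0, completes. Q0=[] Q1=[P1,P2,P5] Q2=[]
t=22-25: P1@Q1 runs 3, rem=0, completes. Q0=[] Q1=[P2,P5] Q2=[]
t=25-31: P2@Q1 runs 6, rem=2, quantum used, demote→Q2. Q0=[] Q1=[P5] Q2=[P2]
t=31-34: P5@Q1 runs 3, rem=4, I/O yield, promote→Q0. Q0=[P5] Q1=[] Q2=[P2]
t=34-36: P5@Q0 runs 2, rem=2, quantum used, demote→Q1. Q0=[] Q1=[P5] Q2=[P2]
t=36-38: P5@Q1 runs 2, rem=0, completes. Q0=[] Q1=[] Q2=[P2]
t=38-40: P2@Q2 runs 2, rem=0, completes. Q0=[] Q1=[] Q2=[]

Answer: 1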